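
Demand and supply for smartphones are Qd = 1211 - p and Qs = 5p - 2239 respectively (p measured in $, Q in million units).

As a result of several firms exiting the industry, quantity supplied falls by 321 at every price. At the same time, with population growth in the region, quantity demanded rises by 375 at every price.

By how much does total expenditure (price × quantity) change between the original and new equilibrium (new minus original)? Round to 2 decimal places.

Solve the original market: 1211 - p = 5p - 2239, hence p = 575 and Q = 636.
After the shift, demand is Qd = 1586 - p and supply is Qs = 5p - 2560.
Setting them equal: 1586 - p = 5p - 2560 → 4146 = 6p, so p = 691 and Q = 895.
Expenditure moves from 575×636 = 365700 to 691×895 = 618445; change = +252745.00.

+252745.00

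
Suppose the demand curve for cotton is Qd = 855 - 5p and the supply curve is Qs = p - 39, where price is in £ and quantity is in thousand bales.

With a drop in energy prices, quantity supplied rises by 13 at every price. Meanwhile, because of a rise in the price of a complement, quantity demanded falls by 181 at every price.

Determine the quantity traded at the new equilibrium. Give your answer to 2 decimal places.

Before the shock: 855 - 5p = p - 39 ⇒ 894 = 6p ⇒ p = 149, Q = 110.
After the shift, demand is Qd = 674 - 5p and supply is Qs = p - 26.
Clearing the new market: 674 - 5p = p - 26, so p = 350/3 ≈ 116.6667 and Q = 272/3 ≈ 90.6667.

90.67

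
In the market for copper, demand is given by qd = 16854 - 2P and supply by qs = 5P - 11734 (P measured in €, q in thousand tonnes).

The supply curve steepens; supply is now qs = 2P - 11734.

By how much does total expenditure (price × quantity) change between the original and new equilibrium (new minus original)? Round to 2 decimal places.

Solve the original market: 16854 - 2P = 5P - 11734, hence P = 4084 and q = 8686.
The new curves are qd = 16854 - 2P (demand) and qs = 2P - 11734 (supply).
New equilibrium: 16854 - 2P = 2P - 11734 ⇒ 28588 = 4P ⇒ P = 7147, q = 2560.
Expenditure moves from 4084×8686 = 35473624 to 7147×2560 = 18296320; change = -17177304.00.

-17177304.00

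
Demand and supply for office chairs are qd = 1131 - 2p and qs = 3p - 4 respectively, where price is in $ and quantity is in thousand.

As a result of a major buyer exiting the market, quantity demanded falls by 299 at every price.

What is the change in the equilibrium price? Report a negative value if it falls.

-59.8

Before the shock: 1131 - 2p = 3p - 4 ⇒ 1135 = 5p ⇒ p = 227, q = 677.
After the shift, demand is qd = 832 - 2p and supply is qs = 3p - 4.
New equilibrium: 832 - 2p = 3p - 4 ⇒ 836 = 5p ⇒ p = 167.2, q = 497.6.
Δp = 167.2 − 227 = -59.8.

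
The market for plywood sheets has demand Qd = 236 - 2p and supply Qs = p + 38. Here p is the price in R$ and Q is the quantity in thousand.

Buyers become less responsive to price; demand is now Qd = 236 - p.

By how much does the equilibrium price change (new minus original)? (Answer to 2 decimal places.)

+33.00

Before the shock: 236 - 2p = p + 38 ⇒ 198 = 3p ⇒ p = 66, Q = 104.
The new curves are Qd = 236 - p (demand) and Qs = p + 38 (supply).
Equate the new curves: 236 - p = p + 38, giving 198 = 2p, p = 99, Q = 137.
Δp = 99 − 66 = +33.00.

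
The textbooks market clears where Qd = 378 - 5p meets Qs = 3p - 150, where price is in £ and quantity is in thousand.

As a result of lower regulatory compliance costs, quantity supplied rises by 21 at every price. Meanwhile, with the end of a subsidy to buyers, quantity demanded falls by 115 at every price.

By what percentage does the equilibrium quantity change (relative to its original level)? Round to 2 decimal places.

-62.50

Initially, 378 - 5p = 3p - 150, so 528 = 8p and p = 66, Q = 48.
The new curves are Qd = 263 - 5p (demand) and Qs = 3p - 129 (supply).
Setting them equal: 263 - 5p = 3p - 129 → 392 = 8p, so p = 49 and Q = 18.
%ΔQ = (18 − 48) / 48 × 100 = -62.50%.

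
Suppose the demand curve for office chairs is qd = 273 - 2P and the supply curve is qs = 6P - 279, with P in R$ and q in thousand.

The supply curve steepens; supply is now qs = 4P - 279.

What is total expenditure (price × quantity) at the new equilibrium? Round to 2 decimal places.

Initially, 273 - 2P = 6P - 279, so 552 = 8P and P = 69, q = 135.
The new curves are qd = 273 - 2P (demand) and qs = 4P - 279 (supply).
New equilibrium: 273 - 2P = 4P - 279 ⇒ 552 = 6P ⇒ P = 92, q = 89.
New expenditure = 92 × 89 = 8188.00.

8188.00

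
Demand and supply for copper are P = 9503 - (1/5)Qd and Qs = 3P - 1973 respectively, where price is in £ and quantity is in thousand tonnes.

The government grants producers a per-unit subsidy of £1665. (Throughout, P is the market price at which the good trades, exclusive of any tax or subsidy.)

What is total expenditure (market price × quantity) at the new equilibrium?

109602248.671875

Before the shock: 47515 - 5P = 3P - 1973 ⇒ 49488 = 8P ⇒ P = 6186, Q = 16585.
Since sellers receive the price plus the subsidy, the effective supply curve becomes Qs = 3P + 3022.
Clearing the new market: 47515 - 5P = 3P + 3022, so P = 5561.625 and Q = 19706.875.
New expenditure = 5561.625 × 19706.875 = 109602248.671875.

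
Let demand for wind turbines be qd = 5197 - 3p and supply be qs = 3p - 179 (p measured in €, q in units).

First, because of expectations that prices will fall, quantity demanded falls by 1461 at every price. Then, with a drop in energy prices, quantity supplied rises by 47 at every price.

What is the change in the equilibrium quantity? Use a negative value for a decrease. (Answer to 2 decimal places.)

Before the shock: 5197 - 3p = 3p - 179 ⇒ 5376 = 6p ⇒ p = 896, q = 2509.
The shock moves the curves to qd = 3736 - 3p and qs = 3p - 132.
Clearing the new market: 3736 - 3p = 3p - 132, so p = 1934/3 ≈ 644.6667 and q = 1802.
Δq = 1802 − 2509 = -707.00.

-707.00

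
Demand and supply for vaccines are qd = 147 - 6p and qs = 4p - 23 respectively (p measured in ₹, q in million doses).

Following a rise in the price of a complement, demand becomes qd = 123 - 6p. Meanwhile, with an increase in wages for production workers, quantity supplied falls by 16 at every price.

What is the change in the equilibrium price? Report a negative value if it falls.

Original equilibrium: 147 - 6p = 4p - 23 gives 170 = 10p, so p = 17 and q = 45.
With the change applied: demand qd = 123 - 6p, supply qs = 4p - 39.
New equilibrium: 123 - 6p = 4p - 39 ⇒ 162 = 10p ⇒ p = 16.2, q = 25.8.
Δp = 16.2 − 17 = -0.8.

-0.8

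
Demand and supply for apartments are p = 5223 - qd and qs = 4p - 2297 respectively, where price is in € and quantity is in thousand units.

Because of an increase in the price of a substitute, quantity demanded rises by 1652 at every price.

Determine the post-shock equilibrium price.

1834.4

Solve the original market: 5223 - p = 4p - 2297, hence p = 1504 and q = 3719.
After the shift, demand is qd = 6875 - p and supply is qs = 4p - 2297.
New equilibrium: 6875 - p = 4p - 2297 ⇒ 9172 = 5p ⇒ p = 1834.4, q = 5040.6.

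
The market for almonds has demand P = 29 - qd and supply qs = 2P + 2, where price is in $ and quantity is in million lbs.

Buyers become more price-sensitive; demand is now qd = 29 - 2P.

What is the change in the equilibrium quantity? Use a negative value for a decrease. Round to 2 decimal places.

-4.50

Before the shock: 29 - P = 2P + 2 ⇒ 27 = 3P ⇒ P = 9, q = 20.
After the shift, demand is qd = 29 - 2P and supply is qs = 2P + 2.
New equilibrium: 29 - 2P = 2P + 2 ⇒ 27 = 4P ⇒ P = 6.75, q = 15.5.
Δq = 15.5 − 20 = -4.50.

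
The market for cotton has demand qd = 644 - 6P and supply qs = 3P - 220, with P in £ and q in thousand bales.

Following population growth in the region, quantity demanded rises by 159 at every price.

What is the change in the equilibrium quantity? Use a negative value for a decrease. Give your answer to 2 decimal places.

+53.00

Solve the original market: 644 - 6P = 3P - 220, hence P = 96 and q = 68.
The shock moves the curves to qd = 803 - 6P and qs = 3P - 220.
New equilibrium: 803 - 6P = 3P - 220 ⇒ 1023 = 9P ⇒ P = 341/3 ≈ 113.6667, q = 121.
Δq = 121 − 68 = +53.00.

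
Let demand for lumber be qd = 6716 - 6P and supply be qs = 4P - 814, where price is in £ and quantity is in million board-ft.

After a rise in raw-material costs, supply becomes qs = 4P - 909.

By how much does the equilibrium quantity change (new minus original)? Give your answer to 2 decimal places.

-57.00

Before the shock: 6716 - 6P = 4P - 814 ⇒ 7530 = 10P ⇒ P = 753, q = 2198.
With the change applied: demand qd = 6716 - 6P, supply qs = 4P - 909.
Equate the new curves: 6716 - 6P = 4P - 909, giving 7625 = 10P, P = 762.5, q = 2141.
Δq = 2141 − 2198 = -57.00.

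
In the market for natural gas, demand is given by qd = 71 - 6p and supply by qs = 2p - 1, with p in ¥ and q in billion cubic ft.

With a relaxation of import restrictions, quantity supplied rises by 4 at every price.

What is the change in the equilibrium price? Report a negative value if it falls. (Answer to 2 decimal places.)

Before the shock: 71 - 6p = 2p - 1 ⇒ 72 = 8p ⇒ p = 9, q = 17.
With the change applied: demand qd = 71 - 6p, supply qs = 2p + 3.
Setting them equal: 71 - 6p = 2p + 3 → 68 = 8p, so p = 8.5 and q = 20.
Δp = 8.5 − 9 = -0.50.

-0.50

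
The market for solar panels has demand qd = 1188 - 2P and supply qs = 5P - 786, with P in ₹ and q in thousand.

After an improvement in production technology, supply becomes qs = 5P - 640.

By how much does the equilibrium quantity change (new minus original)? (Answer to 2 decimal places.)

Solve the original market: 1188 - 2P = 5P - 786, hence P = 282 and q = 624.
The new curves are qd = 1188 - 2P (demand) and qs = 5P - 640 (supply).
Clearing the new market: 1188 - 2P = 5P - 640, so P = 1828/7 ≈ 261.1429 and q = 4660/7 ≈ 665.7143.
Δq = 665.7143 − 624 = +41.71.

+41.71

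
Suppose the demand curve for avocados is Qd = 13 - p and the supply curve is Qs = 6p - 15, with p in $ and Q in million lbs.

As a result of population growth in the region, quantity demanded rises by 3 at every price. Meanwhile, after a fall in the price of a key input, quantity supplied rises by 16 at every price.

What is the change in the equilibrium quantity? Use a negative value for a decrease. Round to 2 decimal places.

Original equilibrium: 13 - p = 6p - 15 gives 28 = 7p, so p = 4 and Q = 9.
After the shift, demand is Qd = 16 - p and supply is Qs = 6p + 1.
Equate the new curves: 16 - p = 6p + 1, giving 15 = 7p, p = 15/7 ≈ 2.1429, Q = 97/7 ≈ 13.8571.
ΔQ = 13.8571 − 9 = +4.86.

+4.86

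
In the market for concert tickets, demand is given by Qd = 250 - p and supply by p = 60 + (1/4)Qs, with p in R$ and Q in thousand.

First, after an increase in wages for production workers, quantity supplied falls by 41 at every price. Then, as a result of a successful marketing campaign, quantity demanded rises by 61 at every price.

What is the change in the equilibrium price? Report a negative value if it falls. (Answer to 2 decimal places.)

+20.40

Initially, 250 - p = 4p - 240, so 490 = 5p and p = 98, Q = 152.
The new curves are Qd = 311 - p (demand) and Qs = 4p - 281 (supply).
New equilibrium: 311 - p = 4p - 281 ⇒ 592 = 5p ⇒ p = 118.4, Q = 192.6.
Δp = 118.4 − 98 = +20.40.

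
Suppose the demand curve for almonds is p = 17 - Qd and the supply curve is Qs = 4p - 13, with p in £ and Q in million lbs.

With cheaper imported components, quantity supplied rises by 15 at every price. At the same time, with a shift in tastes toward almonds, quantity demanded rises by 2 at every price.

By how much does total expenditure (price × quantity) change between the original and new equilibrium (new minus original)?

-12.96

Original equilibrium: 17 - p = 4p - 13 gives 30 = 5p, so p = 6 and Q = 11.
After the shift, demand is Qd = 19 - p and supply is Qs = 4p + 2.
New equilibrium: 19 - p = 4p + 2 ⇒ 17 = 5p ⇒ p = 3.4, Q = 15.6.
Expenditure moves from 6×11 = 66 to 3.4×15.6 = 53.04; change = -12.96.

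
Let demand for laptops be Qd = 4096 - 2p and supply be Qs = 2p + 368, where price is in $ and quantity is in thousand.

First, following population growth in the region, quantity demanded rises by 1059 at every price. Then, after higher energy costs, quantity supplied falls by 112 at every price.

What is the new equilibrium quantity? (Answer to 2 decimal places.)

Initially, 4096 - 2p = 2p + 368, so 3728 = 4p and p = 932, Q = 2232.
After the shift, demand is Qd = 5155 - 2p and supply is Qs = 2p + 256.
Equate the new curves: 5155 - 2p = 2p + 256, giving 4899 = 4p, p = 1224.75, Q = 2705.5.

2705.50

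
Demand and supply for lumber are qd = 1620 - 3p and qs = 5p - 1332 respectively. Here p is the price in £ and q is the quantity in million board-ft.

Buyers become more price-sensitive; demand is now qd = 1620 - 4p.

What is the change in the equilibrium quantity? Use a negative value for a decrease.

-205

Before the shock: 1620 - 3p = 5p - 1332 ⇒ 2952 = 8p ⇒ p = 369, q = 513.
With the change applied: demand qd = 1620 - 4p, supply qs = 5p - 1332.
Setting them equal: 1620 - 4p = 5p - 1332 → 2952 = 9p, so p = 328 and q = 308.
Δq = 308 − 513 = -205.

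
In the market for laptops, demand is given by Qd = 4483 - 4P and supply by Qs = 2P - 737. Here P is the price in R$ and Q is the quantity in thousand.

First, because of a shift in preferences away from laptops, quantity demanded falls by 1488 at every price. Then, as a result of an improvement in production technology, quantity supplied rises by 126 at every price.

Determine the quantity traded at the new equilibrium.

591

Original equilibrium: 4483 - 4P = 2P - 737 gives 5220 = 6P, so P = 870 and Q = 1003.
The shock moves the curves to Qd = 2995 - 4P and Qs = 2P - 611.
Equate the new curves: 2995 - 4P = 2P - 611, giving 3606 = 6P, P = 601, Q = 591.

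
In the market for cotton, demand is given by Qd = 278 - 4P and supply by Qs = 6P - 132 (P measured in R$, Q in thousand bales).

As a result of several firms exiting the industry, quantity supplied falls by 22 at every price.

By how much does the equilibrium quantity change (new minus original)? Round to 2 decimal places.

-8.80

Original equilibrium: 278 - 4P = 6P - 132 gives 410 = 10P, so P = 41 and Q = 114.
The shock moves the curves to Qd = 278 - 4P and Qs = 6P - 154.
Setting them equal: 278 - 4P = 6P - 154 → 432 = 10P, so P = 43.2 and Q = 105.2.
ΔQ = 105.2 − 114 = -8.80.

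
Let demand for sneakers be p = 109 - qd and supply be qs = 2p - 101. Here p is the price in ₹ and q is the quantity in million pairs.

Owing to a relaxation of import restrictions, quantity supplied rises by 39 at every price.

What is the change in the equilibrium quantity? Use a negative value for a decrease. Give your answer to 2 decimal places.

+13.00

Initially, 109 - p = 2p - 101, so 210 = 3p and p = 70, q = 39.
With the change applied: demand qd = 109 - p, supply qs = 2p - 62.
New equilibrium: 109 - p = 2p - 62 ⇒ 171 = 3p ⇒ p = 57, q = 52.
Δq = 52 − 39 = +13.00.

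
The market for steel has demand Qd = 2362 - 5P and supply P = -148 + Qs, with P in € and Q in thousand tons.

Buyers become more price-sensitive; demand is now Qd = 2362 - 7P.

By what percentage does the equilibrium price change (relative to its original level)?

Original equilibrium: 2362 - 5P = P + 148 gives 2214 = 6P, so P = 369 and Q = 517.
With the change applied: demand Qd = 2362 - 7P, supply Qs = P + 148.
New equilibrium: 2362 - 7P = P + 148 ⇒ 2214 = 8P ⇒ P = 276.75, Q = 424.75.
%ΔP = (276.75 − 369) / 369 × 100 = -25%.

-25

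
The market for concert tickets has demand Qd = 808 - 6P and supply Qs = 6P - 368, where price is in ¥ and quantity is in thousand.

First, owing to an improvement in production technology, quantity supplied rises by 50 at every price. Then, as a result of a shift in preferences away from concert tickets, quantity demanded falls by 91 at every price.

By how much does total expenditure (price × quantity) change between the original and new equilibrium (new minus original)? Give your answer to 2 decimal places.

-4353.13

Original equilibrium: 808 - 6P = 6P - 368 gives 1176 = 12P, so P = 98 and Q = 220.
After the shift, demand is Qd = 717 - 6P and supply is Qs = 6P - 318.
Setting them equal: 717 - 6P = 6P - 318 → 1035 = 12P, so P = 86.25 and Q = 199.5.
Expenditure moves from 98×220 = 21560 to 86.25×199.5 = 17206.875; change = -4353.13.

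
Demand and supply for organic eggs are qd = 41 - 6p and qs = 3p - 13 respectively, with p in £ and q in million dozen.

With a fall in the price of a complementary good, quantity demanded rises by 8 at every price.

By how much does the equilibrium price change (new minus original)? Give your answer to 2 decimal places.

Original equilibrium: 41 - 6p = 3p - 13 gives 54 = 9p, so p = 6 and q = 5.
The shock moves the curves to qd = 49 - 6p and qs = 3p - 13.
Equate the new curves: 49 - 6p = 3p - 13, giving 62 = 9p, p = 62/9 ≈ 6.8889, q = 23/3 ≈ 7.6667.
Δp = 6.8889 − 6 = +0.89.

+0.89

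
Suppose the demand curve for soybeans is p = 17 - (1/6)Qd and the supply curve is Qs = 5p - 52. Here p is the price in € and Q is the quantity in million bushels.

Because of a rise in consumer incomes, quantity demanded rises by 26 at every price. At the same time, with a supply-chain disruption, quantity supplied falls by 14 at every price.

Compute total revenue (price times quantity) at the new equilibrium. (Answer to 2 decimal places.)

Solve the original market: 102 - 6p = 5p - 52, hence p = 14 and Q = 18.
With the change applied: demand Qd = 128 - 6p, supply Qs = 5p - 66.
New equilibrium: 128 - 6p = 5p - 66 ⇒ 194 = 11p ⇒ p = 194/11 ≈ 17.6364, Q = 244/11 ≈ 22.1818.
New expenditure = 17.6364 × 22.1818 = 391.21.

391.21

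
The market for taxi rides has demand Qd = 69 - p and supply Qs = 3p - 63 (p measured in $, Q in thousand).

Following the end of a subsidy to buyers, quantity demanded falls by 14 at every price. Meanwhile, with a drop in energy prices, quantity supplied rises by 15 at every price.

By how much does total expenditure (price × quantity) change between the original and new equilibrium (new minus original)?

-434.8125

Original equilibrium: 69 - p = 3p - 63 gives 132 = 4p, so p = 33 and Q = 36.
With the change applied: demand Qd = 55 - p, supply Qs = 3p - 48.
Equate the new curves: 55 - p = 3p - 48, giving 103 = 4p, p = 25.75, Q = 29.25.
Expenditure moves from 33×36 = 1188 to 25.75×29.25 = 753.1875; change = -434.8125.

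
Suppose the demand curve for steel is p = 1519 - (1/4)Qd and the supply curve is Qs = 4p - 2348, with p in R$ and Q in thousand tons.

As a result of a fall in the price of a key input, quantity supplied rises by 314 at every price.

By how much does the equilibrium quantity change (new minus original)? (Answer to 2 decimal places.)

+157.00

Initially, 6076 - 4p = 4p - 2348, so 8424 = 8p and p = 1053, Q = 1864.
With the change applied: demand Qd = 6076 - 4p, supply Qs = 4p - 2034.
Equate the new curves: 6076 - 4p = 4p - 2034, giving 8110 = 8p, p = 1013.75, Q = 2021.
ΔQ = 2021 − 1864 = +157.00.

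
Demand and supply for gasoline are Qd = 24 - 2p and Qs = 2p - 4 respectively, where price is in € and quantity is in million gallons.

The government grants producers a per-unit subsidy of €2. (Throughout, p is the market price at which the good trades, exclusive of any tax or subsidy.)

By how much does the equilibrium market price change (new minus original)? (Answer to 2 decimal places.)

Initially, 24 - 2p = 2p - 4, so 28 = 4p and p = 7, Q = 10.
Since sellers receive the price plus the subsidy, the effective supply curve becomes Qs = 2p.
Setting them equal: 24 - 2p = 2p → 24 = 4p, so p = 6 and Q = 12.
Δp = 6 − 7 = -1.00.

-1.00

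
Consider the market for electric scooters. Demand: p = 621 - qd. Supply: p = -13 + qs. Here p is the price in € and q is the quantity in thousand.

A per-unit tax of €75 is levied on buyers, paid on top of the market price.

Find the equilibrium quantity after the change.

Solve the original market: 621 - p = p + 13, hence p = 304 and q = 317.
Since buyers pay the price plus the tax, the effective demand curve becomes qd = 546 - p.
New equilibrium: 546 - p = p + 13 ⇒ 533 = 2p ⇒ p = 266.5, q = 279.5.

279.5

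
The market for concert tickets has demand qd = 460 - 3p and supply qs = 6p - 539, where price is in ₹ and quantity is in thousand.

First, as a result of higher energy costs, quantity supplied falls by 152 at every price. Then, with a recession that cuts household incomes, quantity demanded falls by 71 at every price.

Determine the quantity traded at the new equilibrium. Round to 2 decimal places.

29.00

Initially, 460 - 3p = 6p - 539, so 999 = 9p and p = 111, q = 127.
The shock moves the curves to qd = 389 - 3p and qs = 6p - 691.
Equate the new curves: 389 - 3p = 6p - 691, giving 1080 = 9p, p = 120, q = 29.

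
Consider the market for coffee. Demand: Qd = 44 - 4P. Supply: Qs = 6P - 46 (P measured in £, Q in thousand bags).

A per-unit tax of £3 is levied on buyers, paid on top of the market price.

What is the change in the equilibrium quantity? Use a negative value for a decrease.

-7.2

Solve the original market: 44 - 4P = 6P - 46, hence P = 9 and Q = 8.
Since buyers pay the price plus the tax, the effective demand curve becomes Qd = 32 - 4P.
Setting them equal: 32 - 4P = 6P - 46 → 78 = 10P, so P = 7.8 and Q = 0.8.
ΔQ = 0.8 − 8 = -7.2.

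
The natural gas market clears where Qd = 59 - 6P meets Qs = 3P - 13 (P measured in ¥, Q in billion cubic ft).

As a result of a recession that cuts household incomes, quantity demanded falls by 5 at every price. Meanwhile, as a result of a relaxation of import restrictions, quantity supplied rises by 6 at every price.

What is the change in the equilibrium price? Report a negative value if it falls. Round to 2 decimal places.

Initially, 59 - 6P = 3P - 13, so 72 = 9P and P = 8, Q = 11.
The new curves are Qd = 54 - 6P (demand) and Qs = 3P - 7 (supply).
Setting them equal: 54 - 6P = 3P - 7 → 61 = 9P, so P = 61/9 ≈ 6.7778 and Q = 40/3 ≈ 13.3333.
ΔP = 6.7778 − 8 = -1.22.

-1.22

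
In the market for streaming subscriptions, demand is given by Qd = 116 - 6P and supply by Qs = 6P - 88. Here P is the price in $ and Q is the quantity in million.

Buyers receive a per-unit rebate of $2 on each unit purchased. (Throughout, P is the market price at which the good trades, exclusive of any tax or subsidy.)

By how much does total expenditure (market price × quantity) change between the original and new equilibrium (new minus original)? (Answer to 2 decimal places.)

+122.00

Initially, 116 - 6P = 6P - 88, so 204 = 12P and P = 17, Q = 14.
Since buyers' out-of-pocket price is the market price minus the rebate, the effective demand curve becomes Qd = 128 - 6P.
Setting them equal: 128 - 6P = 6P - 88 → 216 = 12P, so P = 18 and Q = 20.
Expenditure moves from 17×14 = 238 to 18×20 = 360; change = +122.00.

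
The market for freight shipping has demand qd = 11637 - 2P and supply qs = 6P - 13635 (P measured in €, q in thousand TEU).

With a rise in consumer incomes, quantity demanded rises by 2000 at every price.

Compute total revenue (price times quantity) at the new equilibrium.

23245971

Solve the original market: 11637 - 2P = 6P - 13635, hence P = 3159 and q = 5319.
The new curves are qd = 13637 - 2P (demand) and qs = 6P - 13635 (supply).
Equate the new curves: 13637 - 2P = 6P - 13635, giving 27272 = 8P, P = 3409, q = 6819.
New expenditure = 3409 × 6819 = 23245971.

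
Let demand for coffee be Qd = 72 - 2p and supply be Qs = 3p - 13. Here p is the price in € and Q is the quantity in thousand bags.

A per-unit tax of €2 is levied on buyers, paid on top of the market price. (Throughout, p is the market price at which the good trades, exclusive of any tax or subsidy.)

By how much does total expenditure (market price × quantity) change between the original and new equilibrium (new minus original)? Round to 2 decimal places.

Original equilibrium: 72 - 2p = 3p - 13 gives 85 = 5p, so p = 17 and Q = 38.
Since buyers pay the price plus the tax, the effective demand curve becomes Qd = 68 - 2p.
Equate the new curves: 68 - 2p = 3p - 13, giving 81 = 5p, p = 16.2, Q = 35.6.
Expenditure moves from 17×38 = 646 to 16.2×35.6 = 576.72; change = -69.28.

-69.28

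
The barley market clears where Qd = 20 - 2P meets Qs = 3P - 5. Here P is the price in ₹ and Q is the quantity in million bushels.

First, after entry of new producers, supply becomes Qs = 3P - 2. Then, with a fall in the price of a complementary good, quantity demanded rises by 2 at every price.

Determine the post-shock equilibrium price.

4.8

Original equilibrium: 20 - 2P = 3P - 5 gives 25 = 5P, so P = 5 and Q = 10.
After the shift, demand is Qd = 22 - 2P and supply is Qs = 3P - 2.
Setting them equal: 22 - 2P = 3P - 2 → 24 = 5P, so P = 4.8 and Q = 12.4.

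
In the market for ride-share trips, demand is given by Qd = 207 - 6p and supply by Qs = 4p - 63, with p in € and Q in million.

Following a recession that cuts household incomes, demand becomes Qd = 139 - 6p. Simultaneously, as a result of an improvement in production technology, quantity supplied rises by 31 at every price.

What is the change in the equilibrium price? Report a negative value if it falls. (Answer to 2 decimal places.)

-9.90

Before the shock: 207 - 6p = 4p - 63 ⇒ 270 = 10p ⇒ p = 27, Q = 45.
The shock moves the curves to Qd = 139 - 6p and Qs = 4p - 32.
Equate the new curves: 139 - 6p = 4p - 32, giving 171 = 10p, p = 17.1, Q = 36.4.
Δp = 17.1 − 27 = -9.90.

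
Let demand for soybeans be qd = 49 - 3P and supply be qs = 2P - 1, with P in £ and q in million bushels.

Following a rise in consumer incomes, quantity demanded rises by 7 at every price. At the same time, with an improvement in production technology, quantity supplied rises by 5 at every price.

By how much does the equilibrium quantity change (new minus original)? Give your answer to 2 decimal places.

Original equilibrium: 49 - 3P = 2P - 1 gives 50 = 5P, so P = 10 and q = 19.
The shock moves the curves to qd = 56 - 3P and qs = 2P + 4.
Equate the new curves: 56 - 3P = 2P + 4, giving 52 = 5P, P = 10.4, q = 24.8.
Δq = 24.8 − 19 = +5.80.

+5.80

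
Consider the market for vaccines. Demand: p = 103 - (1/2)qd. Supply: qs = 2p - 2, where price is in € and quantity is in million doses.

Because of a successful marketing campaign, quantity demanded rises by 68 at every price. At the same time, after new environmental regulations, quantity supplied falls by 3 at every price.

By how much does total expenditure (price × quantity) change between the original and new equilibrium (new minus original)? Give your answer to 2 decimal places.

+4077.38

Before the shock: 206 - 2p = 2p - 2 ⇒ 208 = 4p ⇒ p = 52, q = 102.
The shock moves the curves to qd = 274 - 2p and qs = 2p - 5.
Setting them equal: 274 - 2p = 2p - 5 → 279 = 4p, so p = 69.75 and q = 134.5.
Expenditure moves from 52×102 = 5304 to 69.75×134.5 = 9381.375; change = +4077.38.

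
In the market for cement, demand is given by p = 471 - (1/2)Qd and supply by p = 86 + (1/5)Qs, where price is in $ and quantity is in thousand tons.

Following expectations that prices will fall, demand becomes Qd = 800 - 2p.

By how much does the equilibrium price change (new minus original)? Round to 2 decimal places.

Initially, 942 - 2p = 5p - 430, so 1372 = 7p and p = 196, Q = 550.
After the shift, demand is Qd = 800 - 2p and supply is Qs = 5p - 430.
Setting them equal: 800 - 2p = 5p - 430 → 1230 = 7p, so p = 1230/7 ≈ 175.7143 and Q = 3140/7 ≈ 448.5714.
Δp = 175.7143 − 196 = -20.29.

-20.29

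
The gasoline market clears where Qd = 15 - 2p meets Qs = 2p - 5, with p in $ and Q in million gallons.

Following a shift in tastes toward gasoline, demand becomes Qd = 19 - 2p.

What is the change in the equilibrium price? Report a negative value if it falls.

Original equilibrium: 15 - 2p = 2p - 5 gives 20 = 4p, so p = 5 and Q = 5.
The new curves are Qd = 19 - 2p (demand) and Qs = 2p - 5 (supply).
New equilibrium: 19 - 2p = 2p - 5 ⇒ 24 = 4p ⇒ p = 6, Q = 7.
Δp = 6 − 5 = +1.

+1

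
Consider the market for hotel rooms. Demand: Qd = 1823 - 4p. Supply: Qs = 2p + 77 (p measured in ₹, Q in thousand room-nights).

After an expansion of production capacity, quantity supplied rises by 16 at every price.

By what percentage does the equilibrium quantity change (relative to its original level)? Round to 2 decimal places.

Before the shock: 1823 - 4p = 2p + 77 ⇒ 1746 = 6p ⇒ p = 291, Q = 659.
The shock moves the curves to Qd = 1823 - 4p and Qs = 2p + 93.
Equate the new curves: 1823 - 4p = 2p + 93, giving 1730 = 6p, p = 865/3 ≈ 288.3333, Q = 2009/3 ≈ 669.6667.
%ΔQ = (669.6667 − 659) / 659 × 100 = +1.62%.

+1.62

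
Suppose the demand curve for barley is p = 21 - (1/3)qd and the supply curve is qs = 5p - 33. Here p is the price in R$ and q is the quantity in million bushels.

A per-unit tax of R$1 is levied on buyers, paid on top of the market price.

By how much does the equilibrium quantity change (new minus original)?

Original equilibrium: 63 - 3p = 5p - 33 gives 96 = 8p, so p = 12 and q = 27.
Since buyers pay the price plus the tax, the effective demand curve becomes qd = 60 - 3p.
New equilibrium: 60 - 3p = 5p - 33 ⇒ 93 = 8p ⇒ p = 11.625, q = 25.125.
Δq = 25.125 − 27 = -1.875.

-1.875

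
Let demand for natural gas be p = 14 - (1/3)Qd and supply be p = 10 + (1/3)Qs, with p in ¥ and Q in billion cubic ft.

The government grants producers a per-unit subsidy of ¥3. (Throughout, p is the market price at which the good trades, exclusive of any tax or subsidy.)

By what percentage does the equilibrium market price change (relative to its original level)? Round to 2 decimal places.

-12.50

Before the shock: 42 - 3p = 3p - 30 ⇒ 72 = 6p ⇒ p = 12, Q = 6.
Since sellers receive the price plus the subsidy, the effective supply curve becomes Qs = 3p - 21.
Equate the new curves: 42 - 3p = 3p - 21, giving 63 = 6p, p = 10.5, Q = 10.5.
%Δp = (10.5 − 12) / 12 × 100 = -12.50%.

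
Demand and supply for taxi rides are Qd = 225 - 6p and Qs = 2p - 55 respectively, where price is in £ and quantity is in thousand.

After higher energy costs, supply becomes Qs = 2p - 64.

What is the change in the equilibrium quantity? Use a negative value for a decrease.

-6.75

Original equilibrium: 225 - 6p = 2p - 55 gives 280 = 8p, so p = 35 and Q = 15.
The new curves are Qd = 225 - 6p (demand) and Qs = 2p - 64 (supply).
Setting them equal: 225 - 6p = 2p - 64 → 289 = 8p, so p = 36.125 and Q = 8.25.
ΔQ = 8.25 − 15 = -6.75.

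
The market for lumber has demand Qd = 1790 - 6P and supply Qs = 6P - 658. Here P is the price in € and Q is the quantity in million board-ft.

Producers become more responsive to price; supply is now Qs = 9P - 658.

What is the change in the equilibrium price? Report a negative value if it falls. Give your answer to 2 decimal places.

-40.80

Before the shock: 1790 - 6P = 6P - 658 ⇒ 2448 = 12P ⇒ P = 204, Q = 566.
The shock moves the curves to Qd = 1790 - 6P and Qs = 9P - 658.
Setting them equal: 1790 - 6P = 9P - 658 → 2448 = 15P, so P = 163.2 and Q = 810.8.
ΔP = 163.2 − 204 = -40.80.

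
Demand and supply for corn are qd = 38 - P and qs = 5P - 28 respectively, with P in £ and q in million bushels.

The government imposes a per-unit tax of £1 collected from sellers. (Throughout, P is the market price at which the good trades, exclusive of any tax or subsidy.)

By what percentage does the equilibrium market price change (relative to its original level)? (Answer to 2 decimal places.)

+7.58

Before the shock: 38 - P = 5P - 28 ⇒ 66 = 6P ⇒ P = 11, q = 27.
Since sellers keep the price net of the tax, the effective supply curve becomes qs = 5P - 33.
New equilibrium: 38 - P = 5P - 33 ⇒ 71 = 6P ⇒ P = 71/6 ≈ 11.8333, q = 157/6 ≈ 26.1667.
%ΔP = (11.8333 − 11) / 11 × 100 = +7.58%.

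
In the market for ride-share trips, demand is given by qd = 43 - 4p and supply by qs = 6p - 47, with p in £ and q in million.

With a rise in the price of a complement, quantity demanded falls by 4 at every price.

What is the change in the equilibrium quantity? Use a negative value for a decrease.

Original equilibrium: 43 - 4p = 6p - 47 gives 90 = 10p, so p = 9 and q = 7.
The shock moves the curves to qd = 39 - 4p and qs = 6p - 47.
New equilibrium: 39 - 4p = 6p - 47 ⇒ 86 = 10p ⇒ p = 8.6, q = 4.6.
Δq = 4.6 − 7 = -2.4.

-2.4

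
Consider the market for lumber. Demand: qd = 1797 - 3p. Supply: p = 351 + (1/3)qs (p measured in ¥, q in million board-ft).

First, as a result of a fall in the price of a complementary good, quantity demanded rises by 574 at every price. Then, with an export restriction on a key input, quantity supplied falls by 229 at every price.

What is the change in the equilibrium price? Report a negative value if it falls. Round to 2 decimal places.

+133.83

Solve the original market: 1797 - 3p = 3p - 1053, hence p = 475 and q = 372.
After the shift, demand is qd = 2371 - 3p and supply is qs = 3p - 1282.
Equate the new curves: 2371 - 3p = 3p - 1282, giving 3653 = 6p, p = 3653/6 ≈ 608.8333, q = 544.5.
Δp = 608.8333 − 475 = +133.83.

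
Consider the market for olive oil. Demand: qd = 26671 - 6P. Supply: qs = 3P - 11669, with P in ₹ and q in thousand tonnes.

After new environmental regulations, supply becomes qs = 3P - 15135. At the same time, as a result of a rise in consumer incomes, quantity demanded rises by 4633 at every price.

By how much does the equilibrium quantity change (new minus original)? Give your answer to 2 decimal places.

-766.33

Original equilibrium: 26671 - 6P = 3P - 11669 gives 38340 = 9P, so P = 4260 and q = 1111.
With the change applied: demand qd = 31304 - 6P, supply qs = 3P - 15135.
Clearing the new market: 31304 - 6P = 3P - 15135, so P = 46439/9 ≈ 5159.8889 and q = 1034/3 ≈ 344.6667.
Δq = 344.6667 − 1111 = -766.33.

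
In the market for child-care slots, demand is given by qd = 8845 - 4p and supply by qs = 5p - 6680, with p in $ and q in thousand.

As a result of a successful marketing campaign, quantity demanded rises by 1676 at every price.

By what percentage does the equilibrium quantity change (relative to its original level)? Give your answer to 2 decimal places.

+47.87

Original equilibrium: 8845 - 4p = 5p - 6680 gives 15525 = 9p, so p = 1725 and q = 1945.
After the shift, demand is qd = 10521 - 4p and supply is qs = 5p - 6680.
Equate the new curves: 10521 - 4p = 5p - 6680, giving 17201 = 9p, p = 17201/9 ≈ 1911.2222, q = 25885/9 ≈ 2876.1111.
%Δq = (2876.1111 − 1945) / 1945 × 100 = +47.87%.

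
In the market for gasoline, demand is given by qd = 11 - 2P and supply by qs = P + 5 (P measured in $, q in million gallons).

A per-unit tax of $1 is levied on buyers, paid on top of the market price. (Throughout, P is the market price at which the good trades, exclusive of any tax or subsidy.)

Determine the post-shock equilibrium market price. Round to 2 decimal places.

1.33

Initially, 11 - 2P = P + 5, so 6 = 3P and P = 2, q = 7.
Since buyers pay the price plus the tax, the effective demand curve becomes qd = 9 - 2P.
New equilibrium: 9 - 2P = P + 5 ⇒ 4 = 3P ⇒ P = 4/3 ≈ 1.3333, q = 19/3 ≈ 6.3333.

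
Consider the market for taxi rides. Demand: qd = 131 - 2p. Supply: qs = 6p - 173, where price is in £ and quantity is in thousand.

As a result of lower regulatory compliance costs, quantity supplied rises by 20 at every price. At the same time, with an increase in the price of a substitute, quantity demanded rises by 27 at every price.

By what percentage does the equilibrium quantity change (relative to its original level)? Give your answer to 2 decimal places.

+45.91

Solve the original market: 131 - 2p = 6p - 173, hence p = 38 and q = 55.
After the shift, demand is qd = 158 - 2p and supply is qs = 6p - 153.
New equilibrium: 158 - 2p = 6p - 153 ⇒ 311 = 8p ⇒ p = 38.875, q = 80.25.
%Δq = (80.25 − 55) / 55 × 100 = +45.91%.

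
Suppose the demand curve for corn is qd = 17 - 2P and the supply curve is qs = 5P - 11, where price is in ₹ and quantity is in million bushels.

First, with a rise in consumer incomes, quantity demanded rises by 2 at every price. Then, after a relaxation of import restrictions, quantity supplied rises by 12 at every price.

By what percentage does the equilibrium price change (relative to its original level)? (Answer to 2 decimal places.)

Original equilibrium: 17 - 2P = 5P - 11 gives 28 = 7P, so P = 4 and q = 9.
The shock moves the curves to qd = 19 - 2P and qs = 5P + 1.
Setting them equal: 19 - 2P = 5P + 1 → 18 = 7P, so P = 18/7 ≈ 2.5714 and q = 97/7 ≈ 13.8571.
%ΔP = (2.5714 − 4) / 4 × 100 = -35.71%.

-35.71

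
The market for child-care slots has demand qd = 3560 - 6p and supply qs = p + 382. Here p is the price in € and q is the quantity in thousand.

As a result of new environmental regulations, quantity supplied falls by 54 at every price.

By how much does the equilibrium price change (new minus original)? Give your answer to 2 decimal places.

+7.71

Solve the original market: 3560 - 6p = p + 382, hence p = 454 and q = 836.
With the change applied: demand qd = 3560 - 6p, supply qs = p + 328.
Setting them equal: 3560 - 6p = p + 328 → 3232 = 7p, so p = 3232/7 ≈ 461.7143 and q = 5528/7 ≈ 789.7143.
Δp = 461.7143 − 454 = +7.71.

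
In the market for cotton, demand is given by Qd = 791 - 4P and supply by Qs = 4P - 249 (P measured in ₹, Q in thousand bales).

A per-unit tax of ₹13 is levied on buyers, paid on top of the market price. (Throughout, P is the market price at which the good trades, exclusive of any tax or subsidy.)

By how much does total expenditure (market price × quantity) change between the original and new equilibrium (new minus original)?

-4972.5

Initially, 791 - 4P = 4P - 249, so 1040 = 8P and P = 130, Q = 271.
Since buyers pay the price plus the tax, the effective demand curve becomes Qd = 739 - 4P.
Clearing the new market: 739 - 4P = 4P - 249, so P = 123.5 and Q = 245.
Expenditure moves from 130×271 = 35230 to 123.5×245 = 30257.5; change = -4972.5.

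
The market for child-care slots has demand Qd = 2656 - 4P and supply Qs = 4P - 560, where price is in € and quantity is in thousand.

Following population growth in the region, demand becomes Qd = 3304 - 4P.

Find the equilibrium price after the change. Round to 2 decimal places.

Before the shock: 2656 - 4P = 4P - 560 ⇒ 3216 = 8P ⇒ P = 402, Q = 1048.
The shock moves the curves to Qd = 3304 - 4P and Qs = 4P - 560.
Clearing the new market: 3304 - 4P = 4P - 560, so P = 483 and Q = 1372.

483.00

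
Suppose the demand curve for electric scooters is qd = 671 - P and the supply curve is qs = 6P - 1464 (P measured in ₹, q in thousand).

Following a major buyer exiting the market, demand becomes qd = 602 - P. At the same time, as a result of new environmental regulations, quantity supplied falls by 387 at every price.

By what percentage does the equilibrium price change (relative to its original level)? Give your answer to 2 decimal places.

+14.89

Solve the original market: 671 - P = 6P - 1464, hence P = 305 and q = 366.
The new curves are qd = 602 - P (demand) and qs = 6P - 1851 (supply).
Setting them equal: 602 - P = 6P - 1851 → 2453 = 7P, so P = 2453/7 ≈ 350.4286 and q = 1761/7 ≈ 251.5714.
%ΔP = (350.4286 − 305) / 305 × 100 = +14.89%.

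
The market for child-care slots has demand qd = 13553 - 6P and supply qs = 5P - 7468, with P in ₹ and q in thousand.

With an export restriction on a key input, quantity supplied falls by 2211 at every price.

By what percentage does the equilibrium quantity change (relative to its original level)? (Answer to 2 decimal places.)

Solve the original market: 13553 - 6P = 5P - 7468, hence P = 1911 and q = 2087.
After the shift, demand is qd = 13553 - 6P and supply is qs = 5P - 9679.
Clearing the new market: 13553 - 6P = 5P - 9679, so P = 2112 and q = 881.
%Δq = (881 − 2087) / 2087 × 100 = -57.79%.

-57.79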